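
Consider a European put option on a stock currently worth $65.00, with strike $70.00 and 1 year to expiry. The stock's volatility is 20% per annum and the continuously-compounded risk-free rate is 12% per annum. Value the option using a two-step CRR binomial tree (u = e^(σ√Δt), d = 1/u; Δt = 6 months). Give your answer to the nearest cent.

CRR parameters: u = e^(σ√Δt) = e^(0.2·√0.5) = 1.1519, d = 1/u = 0.8681
Per-period rate: rΔt = 0.12·0.5 = 0.06, so R = e^0.06 = 1.0618
Risk-neutral probability p = (e^0.06 − 0.8681)/(1.1519 − 0.8681) = 0.1937/0.2838 = 0.6826
Terminal stock prices: S_uu = 86.25, S_ud = 65, S_dd = 48.99
Terminal payoffs (K − S): max(-16.25, 0) = 0, max(5, 0) = 5, max(21.01, 0) = 21.01
Node u (S = 74.87): V_u = e^(−0.06)·[0.6826·0.0000 + 0.3174·5.0000] = 1.4946
Node d (S = 56.43): V_d = e^(−0.06)·[0.6826·5.0000 + 0.3174·21.0135] = 9.4955
Node 0 (S = 65): V_0 = e^(−0.06)·[0.6826·1.4946 + 0.3174·9.4955] = 3.7991

$3.80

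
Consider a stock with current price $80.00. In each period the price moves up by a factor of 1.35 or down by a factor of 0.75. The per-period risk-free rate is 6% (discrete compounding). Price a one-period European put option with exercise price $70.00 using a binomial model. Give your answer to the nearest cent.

Risk-neutral probability p = (1 + 0.06 − 0.75)/(1.35 − 0.75) = 0.3100/0.6000 = 0.5167
Terminal stock prices: S_u = 108, S_d = 60
Terminal payoffs (K − S): max(-38, 0) = 0, max(10, 0) = 10
Node 0 (S = 80): V_0 = 1/1.06·[0.5167·0.0000 + 0.4833·10.0000] = 4.5597

$4.56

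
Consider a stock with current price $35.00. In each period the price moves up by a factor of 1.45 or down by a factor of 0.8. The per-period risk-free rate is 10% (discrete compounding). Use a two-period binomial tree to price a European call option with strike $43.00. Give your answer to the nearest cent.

$5.38

Risk-neutral probability p = (1 + 0.1 − 0.8)/(1.45 − 0.8) = 0.3000/0.6500 = 0.4615
Terminal stock prices: S_uu = 73.59, S_ud = 40.6, S_dd = 22.4
Terminal payoffs (S − K): max(30.59, 0) = 30.59, max(-2.4, 0) = 0, max(-20.6, 0) = 0
Node u (S = 50.75): V_u = 1/1.1·[0.4615·30.5875 + 0.5385·0.0000] = 12.8339
Node d (S = 28): V_d = 1/1.1·[0.4615·0.0000 + 0.5385·0.0000] = 0.0000
Node 0 (S = 35): V_0 = 1/1.1·[0.4615·12.8339 + 0.5385·0.0000] = 5.3849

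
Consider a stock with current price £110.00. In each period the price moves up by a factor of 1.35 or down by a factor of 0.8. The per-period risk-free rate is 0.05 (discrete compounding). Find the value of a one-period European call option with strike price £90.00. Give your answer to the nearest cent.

£25.32

Risk-neutral probability p = (1 + 0.05 − 0.8)/(1.35 − 0.8) = 0.2500/0.5500 = 0.4545
Terminal stock prices: S_u = 148.5, S_d = 88
Terminal payoffs (S − K): max(58.5, 0) = 58.5, max(-2, 0) = 0
Node 0 (S = 110): V_0 = 1/1.05·[0.4545·58.5000 + 0.5455·0.0000] = 25.3247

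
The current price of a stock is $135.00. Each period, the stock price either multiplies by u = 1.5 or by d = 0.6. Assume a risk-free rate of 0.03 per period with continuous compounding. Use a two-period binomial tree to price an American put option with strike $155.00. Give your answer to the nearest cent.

$45.34

Risk-neutral probability p = (e^0.03 − 0.6)/(1.5 − 0.6) = 0.4305/0.9000 = 0.4783
Terminal stock prices: S_uu = 303.8, S_ud = 121.5, S_dd = 48.6
Terminal payoffs (K − S): max(-148.8, 0) = 0, max(33.5, 0) = 33.5, max(106.4, 0) = 106.4
Node u (S = 202.5): continuation = e^(−0.03)·[0.4783·0.0000 + 0.5217·33.5000] = 16.9610; exercise value = 0.0000 ≤ continuation, so V_u = 16.9610
Node d (S = 81): continuation = e^(−0.03)·[0.4783·33.5000 + 0.5217·106.4000] = 69.4191; exercise value = 74.0000 > continuation, so V_d = 74.0000 (exercise)
Node 0 (S = 135): continuation = e^(−0.03)·[0.4783·16.9610 + 0.5217·74.0000] = 45.3385; exercise value = 20.0000 ≤ continuation, so V_0 = 45.3385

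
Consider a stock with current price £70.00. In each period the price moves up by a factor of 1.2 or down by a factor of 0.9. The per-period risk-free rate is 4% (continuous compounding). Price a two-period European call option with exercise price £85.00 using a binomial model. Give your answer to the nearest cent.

£3.21

Risk-neutral probability p = (e^0.04 − 0.9)/(1.2 − 0.9) = 0.1408/0.3000 = 0.4694
Terminal stock prices: S_uu = 100.8, S_ud = 75.6, S_dd = 56.7
Terminal payoffs (S − K): max(15.8, 0) = 15.8, max(-9.4, 0) = 0, max(-28.3, 0) = 0
Node u (S = 84): V_u = e^(−0.04)·[0.4694·15.8000 + 0.5306·0.0000] = 7.1252
Node d (S = 63): V_d = e^(−0.04)·[0.4694·0.0000 + 0.5306·0.0000] = 0.0000
Node 0 (S = 70): V_0 = e^(−0.04)·[0.4694·7.1252 + 0.5306·0.0000] = 3.2132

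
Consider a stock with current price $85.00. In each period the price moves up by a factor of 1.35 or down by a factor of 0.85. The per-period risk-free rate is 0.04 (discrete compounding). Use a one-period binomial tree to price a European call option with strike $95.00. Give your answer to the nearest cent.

$7.22

Risk-neutral probability p = (1 + 0.04 − 0.85)/(1.35 − 0.85) = 0.1900/0.5000 = 0.3800
Terminal stock prices: S_u = 114.8, S_d = 72.25
Terminal payoffs (S − K): max(19.75, 0) = 19.75, max(-22.75, 0) = 0
Node 0 (S = 85): V_0 = 1/1.04·[0.3800·19.7500 + 0.6200·0.0000] = 7.2163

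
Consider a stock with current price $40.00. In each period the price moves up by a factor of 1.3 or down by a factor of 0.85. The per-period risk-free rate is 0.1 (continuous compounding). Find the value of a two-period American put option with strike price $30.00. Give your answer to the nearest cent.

$0.17

Risk-neutral probability p = (e^0.1 − 0.85)/(1.3 − 0.85) = 0.2552/0.4500 = 0.5670
Terminal stock prices: S_uu = 67.6, S_ud = 44.2, S_dd = 28.9
Terminal payoffs (K − S): max(-37.6, 0) = 0, max(-14.2, 0) = 0, max(1.1, 0) = 1.1
Node u (S = 52): continuation = e^(−0.1)·[0.5670·0.0000 + 0.4330·0.0000] = 0.0000; exercise value = 0.0000 ≤ continuation, so V_u = 0.0000
Node d (S = 34): continuation = e^(−0.1)·[0.5670·0.0000 + 0.4330·1.1000] = 0.4309; exercise value = 0.0000 ≤ continuation, so V_d = 0.4309
Node 0 (S = 40): continuation = e^(−0.1)·[0.5670·0.0000 + 0.4330·0.4309] = 0.1688; exercise value = 0.0000 ≤ continuation, so V_0 = 0.1688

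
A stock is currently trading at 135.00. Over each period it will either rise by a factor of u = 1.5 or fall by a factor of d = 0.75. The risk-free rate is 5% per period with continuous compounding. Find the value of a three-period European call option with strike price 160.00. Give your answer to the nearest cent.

Risk-neutral probability p = (e^0.05 − 0.75)/(1.5 − 0.75) = 0.3013/0.7500 = 0.4017
Terminal stock prices: S_uuu = 455.6, S_uud = 227.8, S_udd = 113.9, S_ddd = 56.95
Terminal payoffs (S − K): max(295.6, 0) = 295.6, max(67.81, 0) = 67.81, max(-46.09, 0) = 0, max(-103, 0) = 0
Node uu (S = 303.8): V_uu = e^(−0.05)·[0.4017·295.6250 + 0.5983·67.8125] = 151.5533
Node ud (S = 151.9): V_ud = e^(−0.05)·[0.4017·67.8125 + 0.5983·0.0000] = 25.9114
Node dd (S = 75.94): V_dd = e^(−0.05)·[0.4017·0.0000 + 0.5983·0.0000] = 0.0000
Node u (S = 202.5): V_u = e^(−0.05)·[0.4017·151.5533 + 0.5983·25.9114] = 72.6560
Node d (S = 101.2): V_d = e^(−0.05)·[0.4017·25.9114 + 0.5983·0.0000] = 9.9009
Node 0 (S = 135): V_0 = e^(−0.05)·[0.4017·72.6560 + 0.5983·9.9009] = 33.3970

33.40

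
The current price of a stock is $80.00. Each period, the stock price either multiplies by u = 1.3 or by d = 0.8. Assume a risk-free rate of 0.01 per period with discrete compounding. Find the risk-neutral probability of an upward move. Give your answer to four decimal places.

Risk-neutral probability p = (1 + 0.01 − 0.8)/(1.3 − 0.8) = 0.2100/0.5000 = 0.4200

p = 0.4200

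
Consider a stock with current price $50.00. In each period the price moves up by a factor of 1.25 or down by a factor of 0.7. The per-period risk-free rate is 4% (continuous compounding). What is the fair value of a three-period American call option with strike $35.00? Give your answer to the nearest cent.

$20.87

Risk-neutral probability p = (e^0.04 − 0.7)/(1.25 − 0.7) = 0.3408/0.5500 = 0.6197
Terminal stock prices: S_uuu = 97.66, S_uud = 54.69, S_udd = 30.62, S_ddd = 17.15
Terminal payoffs (S − K): max(62.66, 0) = 62.66, max(19.69, 0) = 19.69, max(-4.375, 0) = 0, max(-17.85, 0) = 0
Node uu (S = 78.12): continuation = e^(−0.04)·[0.6197·62.6562 + 0.3803·19.6875] = 44.4974; exercise value = 43.1250 ≤ continuation, so V_uu = 44.4974
Node ud (S = 43.75): continuation = e^(−0.04)·[0.6197·19.6875 + 0.3803·0.0000] = 11.7211; exercise value = 8.7500 ≤ continuation, so V_ud = 11.7211
Node dd (S = 24.5): continuation = e^(−0.04)·[0.6197·0.0000 + 0.3803·0.0000] = 0.0000; exercise value = 0.0000 ≤ continuation, so V_dd = 0.0000
Node u (S = 62.5): continuation = e^(−0.04)·[0.6197·44.4974 + 0.3803·11.7211] = 30.7752; exercise value = 27.5000 ≤ continuation, so V_u = 30.7752
Node d (S = 35): continuation = e^(−0.04)·[0.6197·11.7211 + 0.3803·0.0000] = 6.9783; exercise value = 0.0000 ≤ continuation, so V_d = 6.9783
Node 0 (S = 50): continuation = e^(−0.04)·[0.6197·30.7752 + 0.3803·6.9783] = 20.8723; exercise value = 15.0000 ≤ continuation, so V_0 = 20.8723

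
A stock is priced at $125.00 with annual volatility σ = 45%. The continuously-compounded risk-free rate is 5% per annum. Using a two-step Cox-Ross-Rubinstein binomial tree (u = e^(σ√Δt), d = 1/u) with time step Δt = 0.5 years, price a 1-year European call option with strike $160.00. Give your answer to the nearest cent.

$15.35

CRR parameters: u = e^(σ√Δt) = e^(0.45·√0.5) = 1.3746, d = 1/u = 0.7275
Per-period rate: rΔt = 0.05·0.5 = 0.025, so R = e^0.025 = 1.0253
Risk-neutral probability p = (e^0.025 − 0.7275)/(1.3746 − 0.7275) = 0.2979/0.6472 = 0.4602
Terminal stock prices: S_uu = 236.2, S_ud = 125, S_dd = 66.15
Terminal payoffs (S − K): max(76.21, 0) = 76.21, max(-35, 0) = 0, max(-93.85, 0) = 0
Node u (S = 171.8): V_u = e^(−0.025)·[0.4602·76.2073 + 0.5398·0.0000] = 34.2070
Node d (S = 90.93): V_d = e^(−0.025)·[0.4602·0.0000 + 0.5398·0.0000] = 0.0000
Node 0 (S = 125): V_0 = e^(−0.025)·[0.4602·34.2070 + 0.5398·0.0000] = 15.3544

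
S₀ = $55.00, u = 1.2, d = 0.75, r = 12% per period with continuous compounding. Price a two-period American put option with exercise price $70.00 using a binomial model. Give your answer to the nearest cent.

Risk-neutral probability p = (e^0.12 − 0.75)/(1.2 − 0.75) = 0.3775/0.4500 = 0.8389
Terminal stock prices: S_uu = 79.2, S_ud = 49.5, S_dd = 30.94
Terminal payoffs (K − S): max(-9.2, 0) = 0, max(20.5, 0) = 20.5, max(39.06, 0) = 39.06
Node u (S = 66): continuation = e^(−0.12)·[0.8389·0.0000 + 0.1611·20.5000] = 2.9294; exercise value = 4.0000 > continuation, so V_u = 4.0000 (exercise)
Node d (S = 41.25): continuation = e^(−0.12)·[0.8389·20.5000 + 0.1611·39.0625] = 20.8344; exercise value = 28.7500 > continuation, so V_d = 28.7500 (exercise)
Node 0 (S = 55): continuation = e^(−0.12)·[0.8389·4.0000 + 0.1611·28.7500] = 7.0844; exercise value = 15.0000 > continuation, so V_0 = 15.0000 (exercise)

$15.00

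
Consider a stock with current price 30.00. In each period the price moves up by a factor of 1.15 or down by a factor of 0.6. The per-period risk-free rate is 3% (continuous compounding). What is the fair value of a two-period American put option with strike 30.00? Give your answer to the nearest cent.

Risk-neutral probability p = (e^0.03 − 0.6)/(1.15 − 0.6) = 0.4305/0.5500 = 0.7826
Terminal stock prices: S_uu = 39.67, S_ud = 20.7, S_dd = 10.8
Terminal payoffs (K − S): max(-9.675, 0) = 0, max(9.3, 0) = 9.3, max(19.2, 0) = 19.2
Node u (S = 34.5): continuation = e^(−0.03)·[0.7826·0.0000 + 0.2174·9.3000] = 1.9617; exercise value = 0.0000 ≤ continuation, so V_u = 1.9617
Node d (S = 18): continuation = e^(−0.03)·[0.7826·9.3000 + 0.2174·19.2000] = 11.1134; exercise value = 12.0000 > continuation, so V_d = 12.0000 (exercise)
Node 0 (S = 30): continuation = e^(−0.03)·[0.7826·1.9617 + 0.2174·12.0000] = 4.0211; exercise value = 0.0000 ≤ continuation, so V_0 = 4.0211

4.02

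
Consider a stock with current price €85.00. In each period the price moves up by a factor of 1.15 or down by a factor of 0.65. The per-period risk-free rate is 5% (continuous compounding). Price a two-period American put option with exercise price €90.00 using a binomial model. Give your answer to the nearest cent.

Risk-neutral probability p = (e^0.05 − 0.65)/(1.15 − 0.65) = 0.4013/0.5000 = 0.8025
Terminal stock prices: S_uu = 112.4, S_ud = 63.54, S_dd = 35.91
Terminal payoffs (K − S): max(-22.41, 0) = 0, max(26.46, 0) = 26.46, max(54.09, 0) = 54.09
Node u (S = 97.75): continuation = e^(−0.05)·[0.8025·0.0000 + 0.1975·26.4625] = 4.9704; exercise value = 0.0000 ≤ continuation, so V_u = 4.9704
Node d (S = 55.25): continuation = e^(−0.05)·[0.8025·26.4625 + 0.1975·54.0875] = 30.3606; exercise value = 34.7500 > continuation, so V_d = 34.7500 (exercise)
Node 0 (S = 85): continuation = e^(−0.05)·[0.8025·4.9704 + 0.1975·34.7500] = 10.3214; exercise value = 5.0000 ≤ continuation, so V_0 = 10.3214

€10.32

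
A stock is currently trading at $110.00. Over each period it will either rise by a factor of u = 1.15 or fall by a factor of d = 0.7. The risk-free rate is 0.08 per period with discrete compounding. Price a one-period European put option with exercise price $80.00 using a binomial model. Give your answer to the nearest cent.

$0.43

Risk-neutral probability p = (1 + 0.08 − 0.7)/(1.15 − 0.7) = 0.3800/0.4500 = 0.8444
Terminal stock prices: S_u = 126.5, S_d = 77
Terminal payoffs (K − S): max(-46.5, 0) = 0, max(3, 0) = 3
Node 0 (S = 110): V_0 = 1/1.08·[0.8444·0.0000 + 0.1556·3.0000] = 0.4321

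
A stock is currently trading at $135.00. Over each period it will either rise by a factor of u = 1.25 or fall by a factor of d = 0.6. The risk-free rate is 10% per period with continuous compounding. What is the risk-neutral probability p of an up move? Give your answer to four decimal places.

Risk-neutral probability p = (e^0.1 − 0.6)/(1.25 − 0.6) = 0.5052/0.6500 = 0.7772

p = 0.7772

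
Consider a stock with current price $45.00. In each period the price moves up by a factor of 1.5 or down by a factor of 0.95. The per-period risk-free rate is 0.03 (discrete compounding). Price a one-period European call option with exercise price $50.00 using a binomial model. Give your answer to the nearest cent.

$2.47

Risk-neutral probability p = (1 + 0.03 − 0.95)/(1.5 − 0.95) = 0.0800/0.5500 = 0.1455
Terminal stock prices: S_u = 67.5, S_d = 42.75
Terminal payoffs (S − K): max(17.5, 0) = 17.5, max(-7.25, 0) = 0
Node 0 (S = 45): V_0 = 1/1.03·[0.1455·17.5000 + 0.8545·0.0000] = 2.4713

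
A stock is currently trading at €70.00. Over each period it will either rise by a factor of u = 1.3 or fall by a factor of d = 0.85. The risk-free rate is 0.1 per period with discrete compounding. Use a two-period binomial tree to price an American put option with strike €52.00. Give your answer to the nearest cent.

Risk-neutral probability p = (1 + 0.1 − 0.85)/(1.3 − 0.85) = 0.2500/0.4500 = 0.5556
Terminal stock prices: S_uu = 118.3, S_ud = 77.35, S_dd = 50.57
Terminal payoffs (K − S): max(-66.3, 0) = 0, max(-25.35, 0) = 0, max(1.425, 0) = 1.425
Node u (S = 91): continuation = 1/1.1·[0.5556·0.0000 + 0.4444·0.0000] = 0.0000; exercise value = 0.0000 ≤ continuation, so V_u = 0.0000
Node d (S = 59.5): continuation = 1/1.1·[0.5556·0.0000 + 0.4444·1.4250] = 0.5758; exercise value = 0.0000 ≤ continuation, so V_d = 0.5758
Node 0 (S = 70): continuation = 1/1.1·[0.5556·0.0000 + 0.4444·0.5758] = 0.2326; exercise value = 0.0000 ≤ continuation, so V_0 = 0.2326

€0.23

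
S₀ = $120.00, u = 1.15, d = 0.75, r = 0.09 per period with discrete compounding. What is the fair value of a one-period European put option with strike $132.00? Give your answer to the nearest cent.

Risk-neutral probability p = (1 + 0.09 − 0.75)/(1.15 − 0.75) = 0.3400/0.4000 = 0.8500
Terminal stock prices: S_u = 138, S_d = 90
Terminal payoffs (K − S): max(-6, 0) = 0, max(42, 0) = 42
Node 0 (S = 120): V_0 = 1/1.09·[0.8500·0.0000 + 0.1500·42.0000] = 5.7798

$5.78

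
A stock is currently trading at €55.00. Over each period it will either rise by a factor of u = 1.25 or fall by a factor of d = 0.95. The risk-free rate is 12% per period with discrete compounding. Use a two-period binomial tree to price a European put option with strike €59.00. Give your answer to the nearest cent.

€1.40

Risk-neutral probability p = (1 + 0.12 − 0.95)/(1.25 − 0.95) = 0.1700/0.3000 = 0.5667
Terminal stock prices: S_uu = 85.94, S_ud = 65.31, S_dd = 49.64
Terminal payoffs (K − S): max(-26.94, 0) = 0, max(-6.312, 0) = 0, max(9.363, 0) = 9.363
Node u (S = 68.75): V_u = 1/1.12·[0.5667·0.0000 + 0.4333·0.0000] = 0.0000
Node d (S = 52.25): V_d = 1/1.12·[0.5667·0.0000 + 0.4333·9.3625] = 3.6224
Node 0 (S = 55): V_0 = 1/1.12·[0.5667·0.0000 + 0.4333·3.6224] = 1.4015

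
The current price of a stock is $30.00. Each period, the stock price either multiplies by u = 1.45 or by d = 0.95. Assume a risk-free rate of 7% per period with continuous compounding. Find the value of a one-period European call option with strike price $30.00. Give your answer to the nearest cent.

$3.08

Risk-neutral probability p = (e^0.07 − 0.95)/(1.45 − 0.95) = 0.1225/0.5000 = 0.2450
Terminal stock prices: S_u = 43.5, S_d = 28.5
Terminal payoffs (S − K): max(13.5, 0) = 13.5, max(-1.5, 0) = 0
Node 0 (S = 30): V_0 = e^(−0.07)·[0.2450·13.5000 + 0.7550·0.0000] = 3.0841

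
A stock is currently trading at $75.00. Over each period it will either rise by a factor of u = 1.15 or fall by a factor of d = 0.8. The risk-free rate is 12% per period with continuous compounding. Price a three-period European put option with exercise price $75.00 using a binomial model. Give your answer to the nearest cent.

$0.17

Risk-neutral probability p = (e^0.12 − 0.8)/(1.15 − 0.8) = 0.3275/0.3500 = 0.9357
Terminal stock prices: S_uuu = 114.1, S_uud = 79.35, S_udd = 55.2, S_ddd = 38.4
Terminal payoffs (K − S): max(-39.07, 0) = 0, max(-4.35, 0) = 0, max(19.8, 0) = 19.8, max(36.6, 0) = 36.6
Node uu (S = 99.19): V_uu = e^(−0.12)·[0.9357·0.0000 + 0.0643·0.0000] = 0.0000
Node ud (S = 69): V_ud = e^(−0.12)·[0.9357·0.0000 + 0.0643·19.8000] = 1.1291
Node dd (S = 48): V_dd = e^(−0.12)·[0.9357·19.8000 + 0.0643·36.6000] = 18.5190
Node u (S = 86.25): V_u = e^(−0.12)·[0.9357·0.0000 + 0.0643·1.1291] = 0.0644
Node d (S = 60): V_d = e^(−0.12)·[0.9357·1.1291 + 0.0643·18.5190] = 1.9931
Node 0 (S = 75): V_0 = e^(−0.12)·[0.9357·0.0644 + 0.0643·1.9931] = 0.1671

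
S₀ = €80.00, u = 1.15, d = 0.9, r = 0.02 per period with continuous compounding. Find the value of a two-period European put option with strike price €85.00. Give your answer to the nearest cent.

Risk-neutral probability p = (e^0.02 − 0.9)/(1.15 − 0.9) = 0.1202/0.2500 = 0.4808
Terminal stock prices: S_uu = 105.8, S_ud = 82.8, S_dd = 64.8
Terminal payoffs (K − S): max(-20.8, 0) = 0, max(2.2, 0) = 2.2, max(20.2, 0) = 20.2
Node u (S = 92): V_u = e^(−0.02)·[0.4808·0.0000 + 0.5192·2.2000] = 1.1196
Node d (S = 72): V_d = e^(−0.02)·[0.4808·2.2000 + 0.5192·20.2000] = 11.3169
Node 0 (S = 80): V_0 = e^(−0.02)·[0.4808·1.1196 + 0.5192·11.3169] = 6.2870

€6.29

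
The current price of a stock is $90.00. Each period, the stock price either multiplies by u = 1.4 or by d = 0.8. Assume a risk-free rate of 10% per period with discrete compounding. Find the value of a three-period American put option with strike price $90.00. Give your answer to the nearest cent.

$9.06

Risk-neutral probability p = (1 + 0.1 − 0.8)/(1.4 − 0.8) = 0.3000/0.6000 = 0.5000
Terminal stock prices: S_uuu = 247, S_uud = 141.1, S_udd = 80.64, S_ddd = 46.08
Terminal payoffs (K − S): max(-157, 0) = 0, max(-51.12, 0) = 0, max(9.36, 0) = 9.36, max(43.92, 0) = 43.92
Node uu (S = 176.4): continuation = 1/1.1·[0.5000·0.0000 + 0.5000·0.0000] = 0.0000; exercise value = 0.0000 ≤ continuation, so V_uu = 0.0000
Node ud (S = 100.8): continuation = 1/1.1·[0.5000·0.0000 + 0.5000·9.3600] = 4.2545; exercise value = 0.0000 ≤ continuation, so V_ud = 4.2545
Node dd (S = 57.6): continuation = 1/1.1·[0.5000·9.3600 + 0.5000·43.9200] = 24.2182; exercise value = 32.4000 > continuation, so V_dd = 32.4000 (exercise)
Node u (S = 126): continuation = 1/1.1·[0.5000·0.0000 + 0.5000·4.2545] = 1.9339; exercise value = 0.0000 ≤ continuation, so V_u = 1.9339
Node d (S = 72): continuation = 1/1.1·[0.5000·4.2545 + 0.5000·32.4000] = 16.6612; exercise value = 18.0000 > continuation, so V_d = 18.0000 (exercise)
Node 0 (S = 90): continuation = 1/1.1·[0.5000·1.9339 + 0.5000·18.0000] = 9.0609; exercise value = 0.0000 ≤ continuation, so V_0 = 9.0609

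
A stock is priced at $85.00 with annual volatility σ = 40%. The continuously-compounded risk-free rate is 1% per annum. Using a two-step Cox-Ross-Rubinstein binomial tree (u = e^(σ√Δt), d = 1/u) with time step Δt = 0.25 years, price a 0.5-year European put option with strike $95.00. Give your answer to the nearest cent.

CRR parameters: u = e^(σ√Δt) = e^(0.4·√0.25) = 1.2214, d = 1/u = 0.8187
Per-period rate: rΔt = 0.01·0.25 = 0.0025, so R = e^0.0025 = 1.0025
Risk-neutral probability p = (e^0.0025 − 0.8187)/(1.2214 − 0.8187) = 0.1838/0.4027 = 0.4564
Terminal stock prices: S_uu = 126.8, S_ud = 85, S_dd = 56.98
Terminal payoffs (K − S): max(-31.81, 0) = 0, max(10, 0) = 10, max(38.02, 0) = 38.02
Node u (S = 103.8): V_u = e^(−0.0025)·[0.4564·0.0000 + 0.5436·10.0000] = 5.4226
Node d (S = 69.59): V_d = e^(−0.0025)·[0.4564·10.0000 + 0.5436·38.0228] = 25.1707
Node 0 (S = 85): V_0 = e^(−0.0025)·[0.4564·5.4226 + 0.5436·25.1707] = 16.1177

$16.12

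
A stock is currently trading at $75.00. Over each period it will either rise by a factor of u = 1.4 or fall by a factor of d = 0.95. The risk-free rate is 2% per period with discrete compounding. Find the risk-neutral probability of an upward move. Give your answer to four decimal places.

p = 0.1556

Risk-neutral probability p = (1 + 0.02 − 0.95)/(1.4 − 0.95) = 0.0700/0.4500 = 0.1556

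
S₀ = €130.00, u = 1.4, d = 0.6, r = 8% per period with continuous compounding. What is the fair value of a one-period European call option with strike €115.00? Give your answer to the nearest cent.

Risk-neutral probability p = (e^0.08 − 0.6)/(1.4 − 0.6) = 0.4833/0.8000 = 0.6041
Terminal stock prices: S_u = 182, S_d = 78
Terminal payoffs (S − K): max(67, 0) = 67, max(-37, 0) = 0
Node 0 (S = 130): V_0 = e^(−0.08)·[0.6041·67.0000 + 0.3959·0.0000] = 37.3634

€37.36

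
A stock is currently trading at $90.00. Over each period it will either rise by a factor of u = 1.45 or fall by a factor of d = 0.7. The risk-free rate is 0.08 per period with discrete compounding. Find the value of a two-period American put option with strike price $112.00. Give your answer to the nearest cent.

Risk-neutral probability p = (1 + 0.08 − 0.7)/(1.45 − 0.7) = 0.3800/0.7500 = 0.5067
Terminal stock prices: S_uu = 189.2, S_ud = 91.35, S_dd = 44.1
Terminal payoffs (K − S): max(-77.22, 0) = 0, max(20.65, 0) = 20.65, max(67.9, 0) = 67.9
Node u (S = 130.5): continuation = 1/1.08·[0.5067·0.0000 + 0.4933·20.6500] = 9.4327; exercise value = 0.0000 ≤ continuation, so V_u = 9.4327
Node d (S = 63): continuation = 1/1.08·[0.5067·20.6500 + 0.4933·67.9000] = 40.7037; exercise value = 49.0000 > continuation, so V_d = 49.0000 (exercise)
Node 0 (S = 90): continuation = 1/1.08·[0.5067·9.4327 + 0.4933·49.0000] = 26.8079; exercise value = 22.0000 ≤ continuation, so V_0 = 26.8079

$26.81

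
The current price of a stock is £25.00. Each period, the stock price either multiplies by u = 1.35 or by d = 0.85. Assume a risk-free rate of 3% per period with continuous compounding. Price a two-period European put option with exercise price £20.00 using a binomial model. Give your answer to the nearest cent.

Risk-neutral probability p = (e^0.03 − 0.85)/(1.35 − 0.85) = 0.1805/0.5000 = 0.3609
Terminal stock prices: S_uu = 45.56, S_ud = 28.69, S_dd = 18.06
Terminal payoffs (K − S): max(-25.56, 0) = 0, max(-8.688, 0) = 0, max(1.938, 0) = 1.938
Node u (S = 33.75): V_u = e^(−0.03)·[0.3609·0.0000 + 0.6391·0.0000] = 0.0000
Node d (S = 21.25): V_d = e^(−0.03)·[0.3609·0.0000 + 0.6391·1.9375] = 1.2016
Node 0 (S = 25): V_0 = e^(−0.03)·[0.3609·0.0000 + 0.6391·1.2016] = 0.7453

£0.75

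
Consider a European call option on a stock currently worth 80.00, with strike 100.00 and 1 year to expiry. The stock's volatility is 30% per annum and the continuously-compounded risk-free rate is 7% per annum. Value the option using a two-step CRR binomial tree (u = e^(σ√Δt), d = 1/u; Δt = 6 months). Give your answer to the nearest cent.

5.85

CRR parameters: u = e^(σ√Δt) = e^(0.3·√0.5) = 1.2363, d = 1/u = 0.8089
Per-period rate: rΔt = 0.07·0.5 = 0.035, so R = e^0.035 = 1.0356
Risk-neutral probability p = (e^0.035 − 0.8089)/(1.2363 − 0.8089) = 0.2268/0.4275 = 0.5305
Terminal stock prices: S_uu = 122.3, S_ud = 80, S_dd = 52.34
Terminal payoffs (S − K): max(22.28, 0) = 22.28, max(-20, 0) = 0, max(-47.66, 0) = 0
Node u (S = 98.9): V_u = e^(−0.035)·[0.5305·22.2772 + 0.4695·0.0000] = 11.4115
Node d (S = 64.71): V_d = e^(−0.035)·[0.5305·0.0000 + 0.4695·0.0000] = 0.0000
Node 0 (S = 80): V_0 = e^(−0.035)·[0.5305·11.4115 + 0.4695·0.0000] = 5.8455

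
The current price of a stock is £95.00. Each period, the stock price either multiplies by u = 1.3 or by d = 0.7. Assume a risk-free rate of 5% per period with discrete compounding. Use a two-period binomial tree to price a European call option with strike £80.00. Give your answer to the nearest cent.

£27.71

Risk-neutral probability p = (1 + 0.05 − 0.7)/(1.3 − 0.7) = 0.3500/0.6000 = 0.5833
Terminal stock prices: S_uu = 160.6, S_ud = 86.45, S_dd = 46.55
Terminal payoffs (S − K): max(80.55, 0) = 80.55, max(6.45, 0) = 6.45, max(-33.45, 0) = 0
Node u (S = 123.5): V_u = 1/1.05·[0.5833·80.5500 + 0.4167·6.4500] = 47.3095
Node d (S = 66.5): V_d = 1/1.05·[0.5833·6.4500 + 0.4167·0.0000] = 3.5833
Node 0 (S = 95): V_0 = 1/1.05·[0.5833·47.3095 + 0.4167·3.5833] = 27.7050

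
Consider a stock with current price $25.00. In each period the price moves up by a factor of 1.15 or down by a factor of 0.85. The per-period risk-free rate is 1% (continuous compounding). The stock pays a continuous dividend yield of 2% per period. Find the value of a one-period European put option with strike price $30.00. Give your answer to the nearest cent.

$5.20

Per-period risk-free factor R = e^0.01 = 1.0101; dividend-adjusted growth = e^(0.01−0.02) = 0.9900.
Risk-neutral probability p = (0.9900 − 0.85)/(1.15 − 0.85) = 0.1400/0.3000 = 0.4668
Terminal stock prices: S_u = 28.75, S_d = 21.25
Terminal payoffs (K − S): max(1.25, 0) = 1.25, max(8.75, 0) = 8.75
Node 0 (S = 25): V_0 = e^(−0.01)·[0.4668·1.2500 + 0.5332·8.7500] = 5.1965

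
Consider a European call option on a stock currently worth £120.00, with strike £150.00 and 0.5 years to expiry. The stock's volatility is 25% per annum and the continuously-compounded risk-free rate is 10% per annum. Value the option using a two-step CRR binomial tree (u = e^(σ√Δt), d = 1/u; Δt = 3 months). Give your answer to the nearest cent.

CRR parameters: u = e^(σ√Δt) = e^(0.25·√0.25) = 1.1331, d = 1/u = 0.8825
Per-period rate: rΔt = 0.1·0.25 = 0.025, so R = e^0.025 = 1.0253
Risk-neutral probability p = (e^0.025 − 0.8825)/(1.1331 − 0.8825) = 0.1428/0.2507 = 0.5698
Terminal stock prices: S_uu = 154.1, S_ud = 120, S_dd = 93.46
Terminal payoffs (S − K): max(4.083, 0) = 4.083, max(-30, 0) = 0, max(-56.54, 0) = 0
Node u (S = 136): V_u = e^(−0.025)·[0.5698·4.0831 + 0.4302·0.0000] = 2.2690
Node d (S = 105.9): V_d = e^(−0.025)·[0.5698·0.0000 + 0.4302·0.0000] = 0.0000
Node 0 (S = 120): V_0 = e^(−0.025)·[0.5698·2.2690 + 0.4302·0.0000] = 1.2609

£1.26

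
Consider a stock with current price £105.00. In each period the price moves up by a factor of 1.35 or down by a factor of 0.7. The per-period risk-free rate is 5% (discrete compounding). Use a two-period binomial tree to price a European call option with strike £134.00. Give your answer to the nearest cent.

Risk-neutral probability p = (1 + 0.05 − 0.7)/(1.35 − 0.7) = 0.3500/0.6500 = 0.5385
Terminal stock prices: S_uu = 191.4, S_ud = 99.22, S_dd = 51.45
Terminal payoffs (S − K): max(57.36, 0) = 57.36, max(-34.78, 0) = 0, max(-82.55, 0) = 0
Node u (S = 141.8): V_u = 1/1.05·[0.5385·57.3625 + 0.4615·0.0000] = 29.4167
Node d (S = 73.5): V_d = 1/1.05·[0.5385·0.0000 + 0.4615·0.0000] = 0.0000
Node 0 (S = 105): V_0 = 1/1.05·[0.5385·29.4167 + 0.4615·0.0000] = 15.0855

£15.09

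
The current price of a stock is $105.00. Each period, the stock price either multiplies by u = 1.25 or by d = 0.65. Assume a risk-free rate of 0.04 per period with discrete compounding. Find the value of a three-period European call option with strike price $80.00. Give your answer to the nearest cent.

$41.04

Risk-neutral probability p = (1 + 0.04 − 0.65)/(1.25 − 0.65) = 0.3900/0.6000 = 0.6500
Terminal stock prices: S_uuu = 205.1, S_uud = 106.6, S_udd = 55.45, S_ddd = 28.84
Terminal payoffs (S − K): max(125.1, 0) = 125.1, max(26.64, 0) = 26.64, max(-24.55, 0) = 0, max(-51.16, 0) = 0
Node uu (S = 164.1): V_uu = 1/1.04·[0.6500·125.0781 + 0.3500·26.6406] = 87.1394
Node ud (S = 85.31): V_ud = 1/1.04·[0.6500·26.6406 + 0.3500·0.0000] = 16.6504
Node dd (S = 44.36): V_dd = 1/1.04·[0.6500·0.0000 + 0.3500·0.0000] = 0.0000
Node u (S = 131.2): V_u = 1/1.04·[0.6500·87.1394 + 0.3500·16.6504] = 60.0656
Node d (S = 68.25): V_d = 1/1.04·[0.6500·16.6504 + 0.3500·0.0000] = 10.4065
Node 0 (S = 105): V_0 = 1/1.04·[0.6500·60.0656 + 0.3500·10.4065] = 41.0432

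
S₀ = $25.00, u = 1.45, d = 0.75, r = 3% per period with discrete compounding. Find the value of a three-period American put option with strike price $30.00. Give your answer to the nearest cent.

Risk-neutral probability p = (1 + 0.03 − 0.75)/(1.45 − 0.75) = 0.2800/0.7000 = 0.4000
Terminal stock prices: S_uuu = 76.22, S_uud = 39.42, S_udd = 20.39, S_ddd = 10.55
Terminal payoffs (K − S): max(-46.22, 0) = 0, max(-9.422, 0) = 0, max(9.609, 0) = 9.609, max(19.45, 0) = 19.45
Node uu (S = 52.56): continuation = 1/1.03·[0.4000·0.0000 + 0.6000·0.0000] = 0.0000; exercise value = 0.0000 ≤ continuation, so V_uu = 0.0000
Node ud (S = 27.19): continuation = 1/1.03·[0.4000·0.0000 + 0.6000·9.6094] = 5.5977; exercise value = 2.8125 ≤ continuation, so V_ud = 5.5977
Node dd (S = 14.06): continuation = 1/1.03·[0.4000·9.6094 + 0.6000·19.4531] = 15.0637; exercise value = 15.9375 > continuation, so V_dd = 15.9375 (exercise)
Node u (S = 36.25): continuation = 1/1.03·[0.4000·0.0000 + 0.6000·5.5977] = 3.2608; exercise value = 0.0000 ≤ continuation, so V_u = 3.2608
Node d (S = 18.75): continuation = 1/1.03·[0.4000·5.5977 + 0.6000·15.9375] = 11.4578; exercise value = 11.2500 ≤ continuation, so V_d = 11.4578
Node 0 (S = 25): continuation = 1/1.03·[0.4000·3.2608 + 0.6000·11.4578] = 7.9408; exercise value = 5.0000 ≤ continuation, so V_0 = 7.9408

$7.94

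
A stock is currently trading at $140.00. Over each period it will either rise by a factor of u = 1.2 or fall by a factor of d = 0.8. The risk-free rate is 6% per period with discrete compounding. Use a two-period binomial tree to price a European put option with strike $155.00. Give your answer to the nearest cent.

Risk-neutral probability p = (1 + 0.06 − 0.8)/(1.2 − 0.8) = 0.2600/0.4000 = 0.6500
Terminal stock prices: S_uu = 201.6, S_ud = 134.4, S_dd = 89.6
Terminal payoffs (K − S): max(-46.6, 0) = 0, max(20.6, 0) = 20.6, max(65.4, 0) = 65.4
Node u (S = 168): V_u = 1/1.06·[0.6500·0.0000 + 0.3500·20.6000] = 6.8019
Node d (S = 112): V_d = 1/1.06·[0.6500·20.6000 + 0.3500·65.4000] = 34.2264
Node 0 (S = 140): V_0 = 1/1.06·[0.6500·6.8019 + 0.3500·34.2264] = 15.4721

$15.47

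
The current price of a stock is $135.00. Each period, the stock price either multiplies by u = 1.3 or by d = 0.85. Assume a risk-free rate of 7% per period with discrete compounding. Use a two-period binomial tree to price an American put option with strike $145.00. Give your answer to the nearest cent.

Risk-neutral probability p = (1 + 0.07 − 0.85)/(1.3 − 0.85) = 0.2200/0.4500 = 0.4889
Terminal stock prices: S_uu = 228.2, S_ud = 149.2, S_dd = 97.54
Terminal payoffs (K − S): max(-83.15, 0) = 0, max(-4.175, 0) = 0, max(47.46, 0) = 47.46
Node u (S = 175.5): continuation = 1/1.07·[0.4889·0.0000 + 0.5111·0.0000] = 0.0000; exercise value = 0.0000 ≤ continuation, so V_u = 0.0000
Node d (S = 114.8): continuation = 1/1.07·[0.4889·0.0000 + 0.5111·47.4625] = 22.6716; exercise value = 30.2500 > continuation, so V_d = 30.2500 (exercise)
Node 0 (S = 135): continuation = 1/1.07·[0.4889·0.0000 + 0.5111·30.2500] = 14.4496; exercise value = 10.0000 ≤ continuation, so V_0 = 14.4496

$14.45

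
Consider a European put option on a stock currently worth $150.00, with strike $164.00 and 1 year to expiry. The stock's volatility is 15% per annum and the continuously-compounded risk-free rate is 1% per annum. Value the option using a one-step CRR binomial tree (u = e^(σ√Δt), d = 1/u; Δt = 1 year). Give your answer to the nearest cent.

$17.41

CRR parameters: u = e^(σ√Δt) = e^(0.15·√1) = 1.1618, d = 1/u = 0.8607
Per-period rate: rΔt = 0.01·1 = 0.01, so R = e^0.01 = 1.0101
Risk-neutral probability p = (e^0.01 − 0.8607)/(1.1618 − 0.8607) = 0.1493/0.3011 = 0.4959
Terminal stock prices: S_u = 174.3, S_d = 129.1
Terminal payoffs (K − S): max(-10.28, 0) = 0, max(34.89, 0) = 34.89
Node 0 (S = 150): V_0 = e^(−0.01)·[0.4959·0.0000 + 0.5041·34.8938] = 17.4134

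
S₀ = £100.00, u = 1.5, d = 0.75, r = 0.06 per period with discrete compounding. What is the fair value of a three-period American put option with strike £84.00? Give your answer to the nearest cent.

Risk-neutral probability p = (1 + 0.06 − 0.75)/(1.5 − 0.75) = 0.3100/0.7500 = 0.4133
Terminal stock prices: S_uuu = 337.5, S_uud = 168.8, S_udd = 84.38, S_ddd = 42.19
Terminal payoffs (K − S): max(-253.5, 0) = 0, max(-84.75, 0) = 0, max(-0.375, 0) = 0, max(41.81, 0) = 41.81
Node uu (S = 225): continuation = 1/1.06·[0.4133·0.0000 + 0.5867·0.0000] = 0.0000; exercise value = 0.0000 ≤ continuation, so V_uu = 0.0000
Node ud (S = 112.5): continuation = 1/1.06·[0.4133·0.0000 + 0.5867·0.0000] = 0.0000; exercise value = 0.0000 ≤ continuation, so V_ud = 0.0000
Node dd (S = 56.25): continuation = 1/1.06·[0.4133·0.0000 + 0.5867·41.8125] = 23.1415; exercise value = 27.7500 > continuation, so V_dd = 27.7500 (exercise)
Node u (S = 150): continuation = 1/1.06·[0.4133·0.0000 + 0.5867·0.0000] = 0.0000; exercise value = 0.0000 ≤ continuation, so V_u = 0.0000
Node d (S = 75): continuation = 1/1.06·[0.4133·0.0000 + 0.5867·27.7500] = 15.3585; exercise value = 9.0000 ≤ continuation, so V_d = 15.3585
Node 0 (S = 100): continuation = 1/1.06·[0.4133·0.0000 + 0.5867·15.3585] = 8.5003; exercise value = 0.0000 ≤ continuation, so V_0 = 8.5003

£8.50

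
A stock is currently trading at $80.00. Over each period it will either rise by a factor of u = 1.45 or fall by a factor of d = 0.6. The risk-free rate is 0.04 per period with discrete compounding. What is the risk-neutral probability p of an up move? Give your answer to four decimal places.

Risk-neutral probability p = (1 + 0.04 − 0.6)/(1.45 − 0.6) = 0.4400/0.8500 = 0.5176

p = 0.5176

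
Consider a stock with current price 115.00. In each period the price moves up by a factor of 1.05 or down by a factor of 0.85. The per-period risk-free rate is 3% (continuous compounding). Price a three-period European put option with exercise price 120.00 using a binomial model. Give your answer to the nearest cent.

Risk-neutral probability p = (e^0.03 − 0.85)/(1.05 − 0.85) = 0.1805/0.2000 = 0.9023
Terminal stock prices: S_uuu = 133.1, S_uud = 107.8, S_udd = 87.24, S_ddd = 70.62
Terminal payoffs (K − S): max(-13.13, 0) = 0, max(12.23, 0) = 12.23, max(32.76, 0) = 32.76, max(49.38, 0) = 49.38
Node uu (S = 126.8): V_uu = e^(−0.03)·[0.9023·0.0000 + 0.0977·12.2306] = 1.1599
Node ud (S = 102.6): V_ud = e^(−0.03)·[0.9023·12.2306 + 0.0977·32.7581] = 13.8160
Node dd (S = 83.09): V_dd = e^(−0.03)·[0.9023·32.7581 + 0.0977·49.3756] = 33.3660
Node u (S = 120.8): V_u = e^(−0.03)·[0.9023·1.1599 + 0.0977·13.8160] = 2.3259
Node d (S = 97.75): V_d = e^(−0.03)·[0.9023·13.8160 + 0.0977·33.3660] = 15.2617
Node 0 (S = 115): V_0 = e^(−0.03)·[0.9023·2.3259 + 0.0977·15.2617] = 3.4840

3.48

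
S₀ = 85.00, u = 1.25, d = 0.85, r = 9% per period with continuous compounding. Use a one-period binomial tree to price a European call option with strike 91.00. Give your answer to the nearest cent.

8.51

Risk-neutral probability p = (e^0.09 − 0.85)/(1.25 − 0.85) = 0.2442/0.4000 = 0.6104
Terminal stock prices: S_u = 106.2, S_d = 72.25
Terminal payoffs (S − K): max(15.25, 0) = 15.25, max(-18.75, 0) = 0
Node 0 (S = 85): V_0 = e^(−0.09)·[0.6104·15.2500 + 0.3896·0.0000] = 8.5079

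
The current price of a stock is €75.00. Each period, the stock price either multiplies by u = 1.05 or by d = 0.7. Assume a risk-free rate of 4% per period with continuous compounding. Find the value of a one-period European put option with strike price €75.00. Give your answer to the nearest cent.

€0.57

Risk-neutral probability p = (e^0.04 − 0.7)/(1.05 − 0.7) = 0.3408/0.3500 = 0.9737
Terminal stock prices: S_u = 78.75, S_d = 52.5
Terminal payoffs (K − S): max(-3.75, 0) = 0, max(22.5, 0) = 22.5
Node 0 (S = 75): V_0 = e^(−0.04)·[0.9737·0.0000 + 0.0263·22.5000] = 0.5676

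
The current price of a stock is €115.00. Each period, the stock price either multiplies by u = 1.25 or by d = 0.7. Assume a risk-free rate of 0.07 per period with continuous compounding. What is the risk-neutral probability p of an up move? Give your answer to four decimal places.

Risk-neutral probability p = (e^0.07 − 0.7)/(1.25 − 0.7) = 0.3725/0.5500 = 0.6773

p = 0.6773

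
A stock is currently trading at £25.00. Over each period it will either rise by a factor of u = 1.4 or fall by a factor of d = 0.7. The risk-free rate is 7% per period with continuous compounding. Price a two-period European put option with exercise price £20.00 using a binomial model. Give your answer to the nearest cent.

Risk-neutral probability p = (e^0.07 − 0.7)/(1.4 − 0.7) = 0.3725/0.7000 = 0.5322
Terminal stock prices: S_uu = 49, S_ud = 24.5, S_dd = 12.25
Terminal payoffs (K − S): max(-29, 0) = 0, max(-4.5, 0) = 0, max(7.75, 0) = 7.75
Node u (S = 35): V_u = e^(−0.07)·[0.5322·0.0000 + 0.4678·0.0000] = 0.0000
Node d (S = 17.5): V_d = e^(−0.07)·[0.5322·0.0000 + 0.4678·7.7500] = 3.3807
Node 0 (S = 25): V_0 = e^(−0.07)·[0.5322·0.0000 + 0.4678·3.3807] = 1.4747

£1.47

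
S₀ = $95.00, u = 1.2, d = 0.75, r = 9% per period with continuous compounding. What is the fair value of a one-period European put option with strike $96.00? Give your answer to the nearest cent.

$5.32

Risk-neutral probability p = (e^0.09 − 0.75)/(1.2 − 0.75) = 0.3442/0.4500 = 0.7648
Terminal stock prices: S_u = 114, S_d = 71.25
Terminal payoffs (K − S): max(-18, 0) = 0, max(24.75, 0) = 24.75
Node 0 (S = 95): V_0 = e^(−0.09)·[0.7648·0.0000 + 0.2352·24.7500] = 5.3195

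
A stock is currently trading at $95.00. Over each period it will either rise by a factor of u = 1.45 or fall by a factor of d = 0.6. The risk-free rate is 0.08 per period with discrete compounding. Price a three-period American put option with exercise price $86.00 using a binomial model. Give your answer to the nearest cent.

$14.78

Risk-neutral probability p = (1 + 0.08 − 0.6)/(1.45 − 0.6) = 0.4800/0.8500 = 0.5647
Terminal stock prices: S_uuu = 289.6, S_uud = 119.8, S_udd = 49.59, S_ddd = 20.52
Terminal payoffs (K − S): max(-203.6, 0) = 0, max(-33.84, 0) = 0, max(36.41, 0) = 36.41, max(65.48, 0) = 65.48
Node uu (S = 199.7): continuation = 1/1.08·[0.5647·0.0000 + 0.4353·0.0000] = 0.0000; exercise value = 0.0000 ≤ continuation, so V_uu = 0.0000
Node ud (S = 82.65): continuation = 1/1.08·[0.5647·0.0000 + 0.4353·36.4100] = 14.6751; exercise value = 3.3500 ≤ continuation, so V_ud = 14.6751
Node dd (S = 34.2): continuation = 1/1.08·[0.5647·36.4100 + 0.4353·65.4800] = 45.4296; exercise value = 51.8000 > continuation, so V_dd = 51.8000 (exercise)
Node u (S = 137.8): continuation = 1/1.08·[0.5647·0.0000 + 0.4353·14.6751] = 5.9148; exercise value = 0.0000 ≤ continuation, so V_u = 5.9148
Node d (S = 57): continuation = 1/1.08·[0.5647·14.6751 + 0.4353·51.8000] = 28.5512; exercise value = 29.0000 > continuation, so V_d = 29.0000 (exercise)
Node 0 (S = 95): continuation = 1/1.08·[0.5647·5.9148 + 0.4353·29.0000] = 14.7811; exercise value = 0.0000 ≤ continuation, so V_0 = 14.7811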